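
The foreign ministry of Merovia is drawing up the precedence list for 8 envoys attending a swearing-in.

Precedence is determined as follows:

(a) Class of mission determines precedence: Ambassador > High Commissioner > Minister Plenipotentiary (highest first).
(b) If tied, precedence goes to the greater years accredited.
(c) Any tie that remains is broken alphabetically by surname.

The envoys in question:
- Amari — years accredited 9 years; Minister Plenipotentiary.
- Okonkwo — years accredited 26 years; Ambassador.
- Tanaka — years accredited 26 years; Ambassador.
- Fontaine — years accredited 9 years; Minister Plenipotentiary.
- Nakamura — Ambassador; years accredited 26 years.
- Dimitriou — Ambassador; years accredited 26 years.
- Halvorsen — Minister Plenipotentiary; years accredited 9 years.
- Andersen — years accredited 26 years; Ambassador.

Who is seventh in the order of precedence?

By class of mission: Andersen, Dimitriou, Nakamura, Okonkwo and Tanaka (Ambassador); then Amari, Fontaine and Halvorsen (Minister Plenipotentiary).
Andersen, Dimitriou, Nakamura, Okonkwo and Tanaka all have years accredited 26 years, so the next rule applies.
Among Andersen, Dimitriou, Nakamura, Okonkwo and Tanaka, alphabetically by surname: Andersen before Dimitriou before Nakamura before Okonkwo before Tanaka.
Amari, Fontaine and Halvorsen all have years accredited 9 years, so the next rule applies.
Among Amari, Fontaine and Halvorsen, alphabetically by surname: Amari before Fontaine before Halvorsen.
Order: Andersen, Dimitriou, Nakamura, Okonkwo, Tanaka, Amari, Fontaine, Halvorsen.

Fontaine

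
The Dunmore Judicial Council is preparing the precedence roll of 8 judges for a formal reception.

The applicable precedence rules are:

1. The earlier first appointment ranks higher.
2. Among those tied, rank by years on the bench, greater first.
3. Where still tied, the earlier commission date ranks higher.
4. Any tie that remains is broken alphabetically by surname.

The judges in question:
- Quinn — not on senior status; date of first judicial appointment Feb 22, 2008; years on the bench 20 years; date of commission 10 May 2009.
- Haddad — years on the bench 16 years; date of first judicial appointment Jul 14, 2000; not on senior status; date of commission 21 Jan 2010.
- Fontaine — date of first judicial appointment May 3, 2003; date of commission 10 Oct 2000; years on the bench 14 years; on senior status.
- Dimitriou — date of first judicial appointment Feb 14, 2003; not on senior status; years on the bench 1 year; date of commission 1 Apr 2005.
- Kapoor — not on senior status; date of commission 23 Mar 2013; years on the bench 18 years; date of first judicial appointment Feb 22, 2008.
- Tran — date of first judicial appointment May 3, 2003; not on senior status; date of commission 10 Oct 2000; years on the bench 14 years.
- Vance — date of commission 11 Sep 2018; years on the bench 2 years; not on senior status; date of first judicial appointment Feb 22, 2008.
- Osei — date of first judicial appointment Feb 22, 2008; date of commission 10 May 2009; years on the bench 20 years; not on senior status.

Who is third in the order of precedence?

Fontaine

By date of first judicial appointment (earlier first): Haddad (Jul 14, 2000); then Dimitriou (Feb 14, 2003); then Fontaine and Tran (both May 3, 2003); then Osei, Quinn, Kapoor and Vance (each Feb 22, 2008).
Fontaine and Tran both have years on the bench 14 years, so the next rule applies.
Fontaine and Tran both have date of commission 10 Oct 2000, so the next rule applies.
Among Fontaine and Tran, alphabetically by surname: Fontaine before Tran.
Among Osei, Quinn, Kapoor and Vance, by years on the bench (higher first): Osei and Quinn (20 years) before Kapoor (18 years) before Vance (2 years).
Osei and Quinn both have date of commission 10 May 2009, so the next rule applies.
Among Osei and Quinn, alphabetically by surname: Osei before Quinn.
Order: Haddad, Dimitriou, Fontaine, Tran, Osei, Quinn, Kapoor, Vance.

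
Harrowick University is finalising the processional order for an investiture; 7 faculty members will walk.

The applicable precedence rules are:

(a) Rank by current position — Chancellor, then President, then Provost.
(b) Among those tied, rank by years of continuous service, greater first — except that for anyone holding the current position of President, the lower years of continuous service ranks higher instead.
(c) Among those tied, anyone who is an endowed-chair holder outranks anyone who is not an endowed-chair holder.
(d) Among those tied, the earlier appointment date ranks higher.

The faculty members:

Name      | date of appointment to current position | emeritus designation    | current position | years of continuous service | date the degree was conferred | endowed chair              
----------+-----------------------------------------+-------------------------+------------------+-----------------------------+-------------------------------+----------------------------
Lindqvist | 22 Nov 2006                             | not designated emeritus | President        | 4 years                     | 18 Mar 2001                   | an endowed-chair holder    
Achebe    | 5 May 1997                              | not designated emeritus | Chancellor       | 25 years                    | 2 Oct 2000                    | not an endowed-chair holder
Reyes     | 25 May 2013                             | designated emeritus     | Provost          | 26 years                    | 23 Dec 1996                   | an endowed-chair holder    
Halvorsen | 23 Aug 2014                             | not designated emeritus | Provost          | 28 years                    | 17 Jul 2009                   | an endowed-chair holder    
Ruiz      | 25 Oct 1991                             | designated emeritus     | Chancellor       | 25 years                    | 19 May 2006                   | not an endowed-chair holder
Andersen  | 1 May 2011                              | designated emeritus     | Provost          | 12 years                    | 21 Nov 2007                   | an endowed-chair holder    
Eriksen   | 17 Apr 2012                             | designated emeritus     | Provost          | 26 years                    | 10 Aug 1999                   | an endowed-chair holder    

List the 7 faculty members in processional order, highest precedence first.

Ruiz, Achebe, Lindqvist, Halvorsen, Eriksen, Reyes, Andersen

By current position: Ruiz and Achebe (Chancellor); then Lindqvist (President); then Halvorsen, Eriksen, Reyes and Andersen (Provost).
Ruiz and Achebe both have years of continuous service 25 years, so the next rule applies.
Ruiz and Achebe are each not an endowed-chair holder, so the next rule applies.
Among Ruiz and Achebe, by date of appointment to current position (earlier first): Ruiz (25 Oct 1991) before Achebe (5 May 1997).
Among Halvorsen, Eriksen, Reyes and Andersen, by years of continuous service (higher first): Halvorsen (28 years) before Eriksen and Reyes (26 years) before Andersen (12 years).
Eriksen and Reyes are each an endowed-chair holder, so the next rule applies.
Among Eriksen and Reyes, by date of appointment to current position (earlier first): Eriksen (17 Apr 2012) before Reyes (25 May 2013).
Full order: Ruiz, Achebe, Lindqvist, Halvorsen, Eriksen, Reyes, Andersen.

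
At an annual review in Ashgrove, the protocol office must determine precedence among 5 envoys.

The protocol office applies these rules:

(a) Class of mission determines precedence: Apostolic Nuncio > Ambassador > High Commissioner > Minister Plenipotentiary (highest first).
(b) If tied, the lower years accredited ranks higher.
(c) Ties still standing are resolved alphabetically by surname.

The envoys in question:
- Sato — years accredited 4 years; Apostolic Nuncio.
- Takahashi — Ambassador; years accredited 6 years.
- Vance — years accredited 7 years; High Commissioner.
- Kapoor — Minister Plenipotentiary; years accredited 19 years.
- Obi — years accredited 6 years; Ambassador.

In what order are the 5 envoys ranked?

By class of mission: Sato (Apostolic Nuncio); then Obi and Takahashi (Ambassador); then Vance (High Commissioner); then Kapoor (Minister Plenipotentiary).
Obi and Takahashi both have years accredited 6 years, so the next rule applies.
Among Obi and Takahashi, alphabetically by surname: Obi before Takahashi.
Full order: Sato, Obi, Takahashi, Vance, Kapoor.

Sato, Obi, Takahashi, Vance, Kapoor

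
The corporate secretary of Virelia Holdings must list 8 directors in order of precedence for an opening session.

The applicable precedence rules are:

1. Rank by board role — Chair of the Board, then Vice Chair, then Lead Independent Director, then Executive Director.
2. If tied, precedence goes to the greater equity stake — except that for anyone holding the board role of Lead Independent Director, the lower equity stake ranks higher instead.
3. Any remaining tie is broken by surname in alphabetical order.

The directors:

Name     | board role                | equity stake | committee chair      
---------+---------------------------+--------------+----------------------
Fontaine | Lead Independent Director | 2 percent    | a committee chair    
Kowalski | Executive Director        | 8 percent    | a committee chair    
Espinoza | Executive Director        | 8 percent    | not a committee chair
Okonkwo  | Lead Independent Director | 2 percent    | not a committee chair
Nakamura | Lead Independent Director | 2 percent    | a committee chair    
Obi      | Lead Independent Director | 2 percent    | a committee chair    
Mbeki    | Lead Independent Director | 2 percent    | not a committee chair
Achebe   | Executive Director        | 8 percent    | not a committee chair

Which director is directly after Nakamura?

Obi

By board role: Fontaine, Mbeki, Nakamura, Obi and Okonkwo (Lead Independent Director); then Achebe, Espinoza and Kowalski (Executive Director).
Fontaine, Mbeki, Nakamura, Obi and Okonkwo all have equity stake 2 percent, so the next rule applies.
Among Fontaine, Mbeki, Nakamura, Obi and Okonkwo, alphabetically by surname: Fontaine before Mbeki before Nakamura before Obi before Okonkwo.
Achebe, Espinoza and Kowalski all have equity stake 8 percent, so the next rule applies.
Among Achebe, Espinoza and Kowalski, alphabetically by surname: Achebe before Espinoza before Kowalski.
Order: Fontaine, Mbeki, Nakamura, Obi, Okonkwo, Achebe, Espinoza, Kowalski.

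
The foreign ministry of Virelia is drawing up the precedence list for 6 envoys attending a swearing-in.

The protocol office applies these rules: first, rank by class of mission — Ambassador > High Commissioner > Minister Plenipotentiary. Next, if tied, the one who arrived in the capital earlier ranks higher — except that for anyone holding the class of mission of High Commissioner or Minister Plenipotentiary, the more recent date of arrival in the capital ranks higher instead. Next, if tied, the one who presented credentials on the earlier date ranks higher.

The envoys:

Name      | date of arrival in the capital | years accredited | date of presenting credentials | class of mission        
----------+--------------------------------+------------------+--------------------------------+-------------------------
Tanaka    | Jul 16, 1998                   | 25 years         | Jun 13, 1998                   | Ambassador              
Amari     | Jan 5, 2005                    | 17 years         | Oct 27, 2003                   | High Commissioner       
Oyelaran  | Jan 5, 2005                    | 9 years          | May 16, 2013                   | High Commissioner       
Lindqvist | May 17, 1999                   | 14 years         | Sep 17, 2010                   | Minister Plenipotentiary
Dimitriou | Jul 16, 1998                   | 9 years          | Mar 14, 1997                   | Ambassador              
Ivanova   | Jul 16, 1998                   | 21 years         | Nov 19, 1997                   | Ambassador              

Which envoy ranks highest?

Dimitriou

By class of mission: Dimitriou, Ivanova and Tanaka (Ambassador); then Amari and Oyelaran (High Commissioner); then Lindqvist (Minister Plenipotentiary).
Dimitriou, Ivanova and Tanaka all have date of arrival in the capital Jul 16, 1998, so the next rule applies.
Among Dimitriou, Ivanova and Tanaka, by date of presenting credentials (earlier first): Dimitriou (Mar 14, 1997) before Ivanova (Nov 19, 1997) before Tanaka (Jun 13, 1998).
Amari and Oyelaran both have date of arrival in the capital Jan 5, 2005, so the next rule applies.
Among Amari and Oyelaran, by date of presenting credentials (earlier first): Amari (Oct 27, 2003) before Oyelaran (May 16, 2013).
Order: Dimitriou, Ivanova, Tanaka, Amari, Oyelaran, Lindqvist.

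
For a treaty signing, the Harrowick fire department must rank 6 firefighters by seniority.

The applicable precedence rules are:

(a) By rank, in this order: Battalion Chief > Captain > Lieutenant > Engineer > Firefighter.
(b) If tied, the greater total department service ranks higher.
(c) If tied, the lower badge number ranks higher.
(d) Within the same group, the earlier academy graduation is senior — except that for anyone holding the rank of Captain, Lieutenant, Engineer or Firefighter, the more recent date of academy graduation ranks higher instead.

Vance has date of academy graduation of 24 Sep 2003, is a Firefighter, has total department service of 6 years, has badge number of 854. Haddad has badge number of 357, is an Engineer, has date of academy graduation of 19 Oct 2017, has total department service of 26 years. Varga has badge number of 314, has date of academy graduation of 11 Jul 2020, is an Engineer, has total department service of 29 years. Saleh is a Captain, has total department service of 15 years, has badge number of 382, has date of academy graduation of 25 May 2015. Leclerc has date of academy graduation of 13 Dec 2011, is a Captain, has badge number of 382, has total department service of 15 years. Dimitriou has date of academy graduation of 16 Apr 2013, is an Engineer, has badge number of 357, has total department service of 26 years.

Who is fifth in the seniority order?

By rank: Saleh and Leclerc (Captain); then Varga, Haddad and Dimitriou (Engineer); then Vance (Firefighter).
Saleh and Leclerc both have total department service 15 years, so the next rule applies.
Saleh and Leclerc both have badge number 382, so the next rule applies.
Among Saleh and Leclerc, by date of academy graduation (later first) (reversed rule for this group): Saleh (25 May 2015) before Leclerc (13 Dec 2011).
Among Varga, Haddad and Dimitriou, by total department service (higher first): Varga (29 years) before Haddad and Dimitriou (26 years).
Haddad and Dimitriou both have badge number 357, so the next rule applies.
Among Haddad and Dimitriou, by date of academy graduation (later first) (reversed rule for this group): Haddad (19 Oct 2017) before Dimitriou (16 Apr 2013).
Order: Saleh, Leclerc, Varga, Haddad, Dimitriou, Vance.

Dimitriou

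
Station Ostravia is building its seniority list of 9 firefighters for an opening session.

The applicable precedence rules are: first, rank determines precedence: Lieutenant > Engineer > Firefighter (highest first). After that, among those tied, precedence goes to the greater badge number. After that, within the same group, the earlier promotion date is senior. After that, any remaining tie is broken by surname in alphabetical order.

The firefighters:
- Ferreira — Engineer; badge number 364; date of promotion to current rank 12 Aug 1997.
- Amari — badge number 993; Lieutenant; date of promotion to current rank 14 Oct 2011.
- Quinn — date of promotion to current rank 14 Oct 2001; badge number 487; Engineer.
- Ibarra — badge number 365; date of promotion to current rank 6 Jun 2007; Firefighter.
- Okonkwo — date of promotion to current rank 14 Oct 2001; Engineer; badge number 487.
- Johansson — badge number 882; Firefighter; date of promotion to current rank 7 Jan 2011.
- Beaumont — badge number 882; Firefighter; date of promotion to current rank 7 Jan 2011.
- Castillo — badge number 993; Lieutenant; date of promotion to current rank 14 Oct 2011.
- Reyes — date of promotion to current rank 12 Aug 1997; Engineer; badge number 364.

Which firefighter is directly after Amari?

By rank: Amari and Castillo (Lieutenant); then Okonkwo, Quinn, Ferreira and Reyes (Engineer); then Beaumont, Johansson and Ibarra (Firefighter).
Amari and Castillo both have badge number 993, so the next rule applies.
Amari and Castillo both have date of promotion to current rank 14 Oct 2011, so the next rule applies.
Among Amari and Castillo, alphabetically by surname: Amari before Castillo.
Among Okonkwo, Quinn, Ferreira and Reyes, by badge number (higher first): Okonkwo and Quinn (487) before Ferreira and Reyes (364).
Okonkwo and Quinn both have date of promotion to current rank 14 Oct 2001, so the next rule applies.
Among Okonkwo and Quinn, alphabetically by surname: Okonkwo before Quinn.
Ferreira and Reyes both have date of promotion to current rank 12 Aug 1997, so the next rule applies.
Among Ferreira and Reyes, alphabetically by surname: Ferreira before Reyes.
Among Beaumont, Johansson and Ibarra, by badge number (higher first): Beaumont and Johansson (882) before Ibarra (365).
Beaumont and Johansson both have date of promotion to current rank 7 Jan 2011, so the next rule applies.
Among Beaumont and Johansson, alphabetically by surname: Beaumont before Johansson.
Order: Amari, Castillo, Okonkwo, Quinn, Ferreira, Reyes, Beaumont, Johansson, Ibarra.

Castillo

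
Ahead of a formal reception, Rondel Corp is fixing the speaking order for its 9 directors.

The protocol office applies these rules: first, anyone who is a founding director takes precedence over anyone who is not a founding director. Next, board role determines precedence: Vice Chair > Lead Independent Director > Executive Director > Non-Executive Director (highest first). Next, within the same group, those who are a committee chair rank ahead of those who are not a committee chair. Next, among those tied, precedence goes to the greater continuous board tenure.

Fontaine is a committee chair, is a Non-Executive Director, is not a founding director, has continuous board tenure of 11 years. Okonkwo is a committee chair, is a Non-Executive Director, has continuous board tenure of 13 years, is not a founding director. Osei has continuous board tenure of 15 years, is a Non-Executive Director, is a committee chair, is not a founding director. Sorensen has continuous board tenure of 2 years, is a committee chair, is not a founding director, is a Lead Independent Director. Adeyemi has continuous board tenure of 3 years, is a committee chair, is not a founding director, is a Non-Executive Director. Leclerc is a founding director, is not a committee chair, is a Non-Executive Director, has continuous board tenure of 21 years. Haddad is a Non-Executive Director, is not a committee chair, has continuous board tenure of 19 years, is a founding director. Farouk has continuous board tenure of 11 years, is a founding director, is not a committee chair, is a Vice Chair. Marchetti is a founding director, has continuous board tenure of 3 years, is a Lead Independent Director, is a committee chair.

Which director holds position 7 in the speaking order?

By the first rule: Farouk, Marchetti, Leclerc and Haddad (each a founding director); then Sorensen, Osei, Okonkwo, Fontaine and Adeyemi (each not a founding director).
Among Farouk, Marchetti, Leclerc and Haddad, by board role: Farouk (Vice Chair) before Marchetti (Lead Independent Director) before Leclerc and Haddad (Non-Executive Director).
Leclerc and Haddad are each not a committee chair, so the next rule applies.
Among Leclerc and Haddad, by continuous board tenure (higher first): Leclerc (21 years) before Haddad (19 years).
Among Sorensen, Osei, Okonkwo, Fontaine and Adeyemi, by board role: Sorensen (Lead Independent Director) before Osei, Okonkwo, Fontaine and Adeyemi (Non-Executive Director).
Osei, Okonkwo, Fontaine and Adeyemi are each a committee chair, so the next rule applies.
Among Osei, Okonkwo, Fontaine and Adeyemi, by continuous board tenure (higher first): Osei (15 years) before Okonkwo (13 years) before Fontaine (11 years) before Adeyemi (3 years).
Order: Farouk, Marchetti, Leclerc, Haddad, Sorensen, Osei, Okonkwo, Fontaine, Adeyemi.

Okonkwo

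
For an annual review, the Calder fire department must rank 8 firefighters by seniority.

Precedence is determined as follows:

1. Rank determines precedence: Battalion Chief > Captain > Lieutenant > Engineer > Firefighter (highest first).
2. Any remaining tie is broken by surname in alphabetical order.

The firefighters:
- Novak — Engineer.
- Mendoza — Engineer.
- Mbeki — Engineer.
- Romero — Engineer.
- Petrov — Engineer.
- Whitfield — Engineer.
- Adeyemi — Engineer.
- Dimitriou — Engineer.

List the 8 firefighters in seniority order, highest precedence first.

Adeyemi, Dimitriou, Mbeki, Mendoza, Novak, Petrov, Romero, Whitfield

By rank: Adeyemi, Dimitriou, Mbeki, Mendoza, Novak, Petrov, Romero and Whitfield (Engineer).
Among Adeyemi, Dimitriou, Mbeki, Mendoza, Novak, Petrov, Romero and Whitfield, alphabetically by surname: Adeyemi before Dimitriou before Mbeki before Mendoza before Novak before Petrov before Romero before Whitfield.
Full order: Adeyemi, Dimitriou, Mbeki, Mendoza, Novak, Petrov, Romero, Whitfield.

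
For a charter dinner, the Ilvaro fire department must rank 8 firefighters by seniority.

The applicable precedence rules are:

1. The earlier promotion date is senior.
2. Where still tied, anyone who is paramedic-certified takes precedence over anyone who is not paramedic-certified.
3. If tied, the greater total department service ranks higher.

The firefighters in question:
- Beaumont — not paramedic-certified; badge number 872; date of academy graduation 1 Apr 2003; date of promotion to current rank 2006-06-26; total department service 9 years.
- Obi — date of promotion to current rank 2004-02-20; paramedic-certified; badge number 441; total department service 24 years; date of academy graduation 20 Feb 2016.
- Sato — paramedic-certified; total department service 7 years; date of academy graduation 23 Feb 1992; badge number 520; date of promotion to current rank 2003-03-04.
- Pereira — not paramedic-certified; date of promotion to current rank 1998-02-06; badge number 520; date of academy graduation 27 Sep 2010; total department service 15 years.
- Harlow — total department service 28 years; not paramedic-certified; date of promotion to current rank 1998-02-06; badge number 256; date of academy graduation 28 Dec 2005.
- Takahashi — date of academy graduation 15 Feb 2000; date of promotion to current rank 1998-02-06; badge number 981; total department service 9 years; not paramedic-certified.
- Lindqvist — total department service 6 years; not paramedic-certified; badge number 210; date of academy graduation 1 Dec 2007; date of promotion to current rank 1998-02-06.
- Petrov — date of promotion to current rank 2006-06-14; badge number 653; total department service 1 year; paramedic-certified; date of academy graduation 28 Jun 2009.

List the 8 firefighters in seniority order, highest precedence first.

Harlow, Pereira, Takahashi, Lindqvist, Sato, Obi, Petrov, Beaumont

By date of promotion to current rank (earlier first): Harlow, Pereira, Takahashi and Lindqvist (each 1998-02-06); then Sato (2003-03-04); then Obi (2004-02-20); then Petrov (2006-06-14); then Beaumont (2006-06-26).
Harlow, Pereira, Takahashi and Lindqvist are each not paramedic-certified, so the next rule applies.
Among Harlow, Pereira, Takahashi and Lindqvist, by total department service (higher first): Harlow (28 years) before Pereira (15 years) before Takahashi (9 years) before Lindqvist (6 years).
Full order: Harlow, Pereira, Takahashi, Lindqvist, Sato, Obi, Petrov, Beaumont.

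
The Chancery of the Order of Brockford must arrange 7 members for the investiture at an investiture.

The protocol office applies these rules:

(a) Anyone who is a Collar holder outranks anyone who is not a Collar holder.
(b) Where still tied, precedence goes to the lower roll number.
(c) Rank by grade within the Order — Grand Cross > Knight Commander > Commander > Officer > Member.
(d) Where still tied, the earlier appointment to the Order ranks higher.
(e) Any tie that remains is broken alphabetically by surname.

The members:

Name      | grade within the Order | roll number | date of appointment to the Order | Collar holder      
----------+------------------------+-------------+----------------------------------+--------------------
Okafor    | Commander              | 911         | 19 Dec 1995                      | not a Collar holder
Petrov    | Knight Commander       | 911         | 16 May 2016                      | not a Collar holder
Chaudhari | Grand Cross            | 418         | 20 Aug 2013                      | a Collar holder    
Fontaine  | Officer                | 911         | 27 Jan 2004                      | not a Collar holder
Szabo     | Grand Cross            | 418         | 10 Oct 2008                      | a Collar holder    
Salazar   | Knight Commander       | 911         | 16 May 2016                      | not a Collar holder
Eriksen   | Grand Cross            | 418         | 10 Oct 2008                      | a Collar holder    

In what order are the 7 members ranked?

Eriksen, Szabo, Chaudhari, Petrov, Salazar, Okafor, Fontaine

By the first rule: Eriksen, Szabo and Chaudhari (each a Collar holder); then Petrov, Salazar, Okafor and Fontaine (each not a Collar holder).
Eriksen, Szabo and Chaudhari all have roll number 418, so the next rule applies.
Eriksen, Szabo and Chaudhari are each Grand Cross, so the next rule applies.
Among Eriksen, Szabo and Chaudhari, by date of appointment to the Order (earlier first): Eriksen and Szabo (10 Oct 2008) before Chaudhari (20 Aug 2013).
Among Eriksen and Szabo, alphabetically by surname: Eriksen before Szabo.
Petrov, Salazar, Okafor and Fontaine all have roll number 911, so the next rule applies.
Among Petrov, Salazar, Okafor and Fontaine, by grade within the Order: Petrov and Salazar (Knight Commander) before Okafor (Commander) before Fontaine (Officer).
Petrov and Salazar both have date of appointment to the Order 16 May 2016, so the next rule applies.
Among Petrov and Salazar, alphabetically by surname: Petrov before Salazar.
Full order: Eriksen, Szabo, Chaudhari, Petrov, Salazar, Okafor, Fontaine.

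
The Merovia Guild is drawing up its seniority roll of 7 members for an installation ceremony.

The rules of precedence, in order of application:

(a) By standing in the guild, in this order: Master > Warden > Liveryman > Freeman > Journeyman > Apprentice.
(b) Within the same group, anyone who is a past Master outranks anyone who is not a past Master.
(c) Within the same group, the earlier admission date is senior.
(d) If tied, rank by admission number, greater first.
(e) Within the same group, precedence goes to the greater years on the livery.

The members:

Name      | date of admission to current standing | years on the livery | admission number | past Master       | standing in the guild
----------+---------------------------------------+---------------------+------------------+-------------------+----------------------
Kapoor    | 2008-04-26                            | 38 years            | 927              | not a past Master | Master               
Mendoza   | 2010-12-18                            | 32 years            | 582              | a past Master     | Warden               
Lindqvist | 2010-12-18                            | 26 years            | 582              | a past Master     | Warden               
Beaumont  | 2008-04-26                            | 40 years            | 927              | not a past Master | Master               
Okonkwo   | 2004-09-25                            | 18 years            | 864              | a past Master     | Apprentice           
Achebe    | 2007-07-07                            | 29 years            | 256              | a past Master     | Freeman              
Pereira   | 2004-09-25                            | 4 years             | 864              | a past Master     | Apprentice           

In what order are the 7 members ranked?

By standing in the guild: Beaumont and Kapoor (Master); then Mendoza and Lindqvist (Warden); then Achebe (Freeman); then Okonkwo and Pereira (Apprentice).
Beaumont and Kapoor are each not a past Master, so the next rule applies.
Beaumont and Kapoor both have date of admission to current standing 2008-04-26, so the next rule applies.
Beaumont and Kapoor both have admission number 927, so the next rule applies.
Among Beaumont and Kapoor, by years on the livery (higher first): Beaumont (40 years) before Kapoor (38 years).
Mendoza and Lindqvist are each a past Master, so the next rule applies.
Mendoza and Lindqvist both have date of admission to current standing 2010-12-18, so the next rule applies.
Mendoza and Lindqvist both have admission number 582, so the next rule applies.
Among Mendoza and Lindqvist, by years on the livery (higher first): Mendoza (32 years) before Lindqvist (26 years).
Okonkwo and Pereira are each a past Master, so the next rule applies.
Okonkwo and Pereira both have date of admission to current standing 2004-09-25, so the next rule applies.
Okonkwo and Pereira both have admission number 864, so the next rule applies.
Among Okonkwo and Pereira, by years on the livery (higher first): Okonkwo (18 years) before Pereira (4 years).
Full order: Beaumont, Kapoor, Mendoza, Lindqvist, Achebe, Okonkwo, Pereira.

Beaumont, Kapoor, Mendoza, Lindqvist, Achebe, Okonkwo, Pereira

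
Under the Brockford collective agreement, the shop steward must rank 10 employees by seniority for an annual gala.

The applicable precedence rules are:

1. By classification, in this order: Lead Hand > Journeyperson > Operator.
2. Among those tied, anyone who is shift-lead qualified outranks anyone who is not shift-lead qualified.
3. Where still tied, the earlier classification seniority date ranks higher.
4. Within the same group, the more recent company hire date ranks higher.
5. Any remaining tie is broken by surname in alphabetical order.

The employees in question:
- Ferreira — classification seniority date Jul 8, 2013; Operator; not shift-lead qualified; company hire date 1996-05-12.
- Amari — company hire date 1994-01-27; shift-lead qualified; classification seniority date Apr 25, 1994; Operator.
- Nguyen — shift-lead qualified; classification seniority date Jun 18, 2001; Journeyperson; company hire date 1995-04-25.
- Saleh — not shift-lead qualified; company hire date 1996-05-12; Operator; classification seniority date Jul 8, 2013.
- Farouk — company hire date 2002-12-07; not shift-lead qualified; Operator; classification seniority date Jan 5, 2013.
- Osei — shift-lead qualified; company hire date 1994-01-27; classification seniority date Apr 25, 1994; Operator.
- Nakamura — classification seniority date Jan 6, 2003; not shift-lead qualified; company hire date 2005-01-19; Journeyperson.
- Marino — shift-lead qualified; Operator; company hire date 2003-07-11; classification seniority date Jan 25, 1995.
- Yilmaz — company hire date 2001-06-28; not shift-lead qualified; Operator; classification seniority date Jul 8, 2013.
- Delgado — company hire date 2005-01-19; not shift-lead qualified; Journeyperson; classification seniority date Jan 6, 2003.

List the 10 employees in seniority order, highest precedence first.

Nguyen, Delgado, Nakamura, Amari, Osei, Marino, Farouk, Yilmaz, Ferreira, Saleh

By classification: Nguyen, Delgado and Nakamura (Journeyperson); then Amari, Osei, Marino, Farouk, Yilmaz, Ferreira and Saleh (Operator).
Among Nguyen, Delgado and Nakamura, shift-lead qualified before not shift-lead qualified: Nguyen (shift-lead qualified) before Delgado and Nakamura (not shift-lead qualified).
Delgado and Nakamura both have classification seniority date Jan 6, 2003, so the next rule applies.
Delgado and Nakamura both have company hire date 2005-01-19, so the next rule applies.
Among Delgado and Nakamura, alphabetically by surname: Delgado before Nakamura.
Among Amari, Osei, Marino, Farouk, Yilmaz, Ferreira and Saleh, shift-lead qualified before not shift-lead qualified: Amari, Osei and Marino (shift-lead qualified) before Farouk, Yilmaz, Ferreira and Saleh (not shift-lead qualified).
Among Amari, Osei and Marino, by classification seniority date (earlier first): Amari and Osei (Apr 25, 1994) before Marino (Jan 25, 1995).
Amari and Osei both have company hire date 1994-01-27, so the next rule applies.
Among Amari and Osei, alphabetically by surname: Amari before Osei.
Among Farouk, Yilmaz, Ferreira and Saleh, by classification seniority date (earlier first): Farouk (Jan 5, 2013) before Yilmaz, Ferreira and Saleh (Jul 8, 2013).
Among Yilmaz, Ferreira and Saleh, by company hire date (later first): Yilmaz (2001-06-28) before Ferreira and Saleh (1996-05-12).
Among Ferreira and Saleh, alphabetically by surname: Ferreira before Saleh.
Full order: Nguyen, Delgado, Nakamura, Amari, Osei, Marino, Farouk, Yilmaz, Ferreira, Saleh.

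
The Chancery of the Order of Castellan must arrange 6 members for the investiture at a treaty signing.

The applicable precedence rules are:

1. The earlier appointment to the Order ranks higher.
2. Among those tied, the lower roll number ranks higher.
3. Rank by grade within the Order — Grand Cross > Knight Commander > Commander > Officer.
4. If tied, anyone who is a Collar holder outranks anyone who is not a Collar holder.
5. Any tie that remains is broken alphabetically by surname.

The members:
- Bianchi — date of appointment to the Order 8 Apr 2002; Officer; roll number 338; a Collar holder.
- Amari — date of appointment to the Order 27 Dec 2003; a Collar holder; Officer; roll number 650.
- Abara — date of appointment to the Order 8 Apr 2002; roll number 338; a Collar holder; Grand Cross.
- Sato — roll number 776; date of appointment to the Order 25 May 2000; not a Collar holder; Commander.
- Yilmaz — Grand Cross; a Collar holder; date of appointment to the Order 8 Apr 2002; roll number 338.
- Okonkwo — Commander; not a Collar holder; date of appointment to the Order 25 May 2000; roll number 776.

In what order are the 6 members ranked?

By date of appointment to the Order (earlier first): Okonkwo and Sato (both 25 May 2000); then Abara, Yilmaz and Bianchi (each 8 Apr 2002); then Amari (27 Dec 2003).
Okonkwo and Sato both have roll number 776, so the next rule applies.
Okonkwo and Sato are each Commander, so the next rule applies.
Okonkwo and Sato are each not a Collar holder, so the next rule applies.
Among Okonkwo and Sato, alphabetically by surname: Okonkwo before Sato.
Abara, Yilmaz and Bianchi all have roll number 338, so the next rule applies.
Among Abara, Yilmaz and Bianchi, by grade within the Order: Abara and Yilmaz (Grand Cross) before Bianchi (Officer).
Abara and Yilmaz are each a Collar holder, so the next rule applies.
Among Abara and Yilmaz, alphabetically by surname: Abara before Yilmaz.
Full order: Okonkwo, Sato, Abara, Yilmaz, Bianchi, Amari.

Okonkwo, Sato, Abara, Yilmaz, Bianchi, Amari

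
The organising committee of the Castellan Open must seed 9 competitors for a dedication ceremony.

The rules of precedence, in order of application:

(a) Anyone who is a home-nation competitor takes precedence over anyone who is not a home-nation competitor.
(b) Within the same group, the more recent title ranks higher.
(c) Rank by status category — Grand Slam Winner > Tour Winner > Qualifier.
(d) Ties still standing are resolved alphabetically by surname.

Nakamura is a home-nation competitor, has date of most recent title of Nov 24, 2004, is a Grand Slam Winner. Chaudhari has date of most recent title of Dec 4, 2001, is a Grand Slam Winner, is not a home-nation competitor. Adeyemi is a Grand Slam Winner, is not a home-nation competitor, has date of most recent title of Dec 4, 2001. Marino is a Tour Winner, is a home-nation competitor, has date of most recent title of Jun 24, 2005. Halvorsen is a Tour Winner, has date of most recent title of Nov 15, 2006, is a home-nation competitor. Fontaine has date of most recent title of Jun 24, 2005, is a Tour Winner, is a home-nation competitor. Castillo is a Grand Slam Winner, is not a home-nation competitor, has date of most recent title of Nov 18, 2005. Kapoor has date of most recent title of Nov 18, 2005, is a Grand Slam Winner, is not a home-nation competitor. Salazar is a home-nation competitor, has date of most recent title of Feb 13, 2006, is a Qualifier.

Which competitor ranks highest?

By the first rule: Halvorsen, Salazar, Fontaine, Marino and Nakamura (each a home-nation competitor); then Castillo, Kapoor, Adeyemi and Chaudhari (each not a home-nation competitor).
Among Halvorsen, Salazar, Fontaine, Marino and Nakamura, by date of most recent title (later first): Halvorsen (Nov 15, 2006) before Salazar (Feb 13, 2006) before Fontaine and Marino (Jun 24, 2005) before Nakamura (Nov 24, 2004).
Fontaine and Marino are each Tour Winner, so the next rule applies.
Among Fontaine and Marino, alphabetically by surname: Fontaine before Marino.
Among Castillo, Kapoor, Adeyemi and Chaudhari, by date of most recent title (later first): Castillo and Kapoor (Nov 18, 2005) before Adeyemi and Chaudhari (Dec 4, 2001).
Castillo and Kapoor are each Grand Slam Winner, so the next rule applies.
Among Castillo and Kapoor, alphabetically by surname: Castillo before Kapoor.
Adeyemi and Chaudhari are each Grand Slam Winner, so the next rule applies.
Among Adeyemi and Chaudhari, alphabetically by surname: Adeyemi before Chaudhari.
Order: Halvorsen, Salazar, Fontaine, Marino, Nakamura, Castillo, Kapoor, Adeyemi, Chaudhari.

Halvorsen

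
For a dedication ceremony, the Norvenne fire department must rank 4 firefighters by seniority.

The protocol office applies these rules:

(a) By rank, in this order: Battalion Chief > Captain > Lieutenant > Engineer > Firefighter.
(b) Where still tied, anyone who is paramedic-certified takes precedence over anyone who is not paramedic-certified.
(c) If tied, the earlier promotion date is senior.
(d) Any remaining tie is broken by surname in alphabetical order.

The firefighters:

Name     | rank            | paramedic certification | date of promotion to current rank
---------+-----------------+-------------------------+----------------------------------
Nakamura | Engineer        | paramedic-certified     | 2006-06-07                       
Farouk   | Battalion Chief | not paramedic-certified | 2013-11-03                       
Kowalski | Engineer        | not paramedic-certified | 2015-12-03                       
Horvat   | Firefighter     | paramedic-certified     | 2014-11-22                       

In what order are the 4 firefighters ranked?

By rank: Farouk (Battalion Chief); then Nakamura and Kowalski (Engineer); then Horvat (Firefighter).
Among Nakamura and Kowalski, paramedic-certified before not paramedic-certified: Nakamura (paramedic-certified) before Kowalski (not paramedic-certified).
Full order: Farouk, Nakamura, Kowalski, Horvat.

Farouk, Nakamura, Kowalski, Horvat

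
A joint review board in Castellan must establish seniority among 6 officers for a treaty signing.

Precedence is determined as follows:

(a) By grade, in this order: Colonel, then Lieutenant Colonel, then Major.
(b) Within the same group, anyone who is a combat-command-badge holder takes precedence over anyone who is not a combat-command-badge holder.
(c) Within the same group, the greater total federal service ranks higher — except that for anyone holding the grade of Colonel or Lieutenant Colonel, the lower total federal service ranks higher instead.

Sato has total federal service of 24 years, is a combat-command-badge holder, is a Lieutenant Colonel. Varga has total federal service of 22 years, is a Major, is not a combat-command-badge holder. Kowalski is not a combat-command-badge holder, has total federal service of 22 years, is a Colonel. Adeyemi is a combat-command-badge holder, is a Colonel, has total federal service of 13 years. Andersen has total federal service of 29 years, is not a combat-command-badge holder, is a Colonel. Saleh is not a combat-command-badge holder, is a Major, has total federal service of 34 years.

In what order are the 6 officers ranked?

Adeyemi, Kowalski, Andersen, Sato, Saleh, Varga

By grade: Adeyemi, Kowalski and Andersen (Colonel); then Sato (Lieutenant Colonel); then Saleh and Varga (Major).
Among Adeyemi, Kowalski and Andersen, a combat-command-badge holder before not a combat-command-badge holder: Adeyemi (a combat-command-badge holder) before Kowalski and Andersen (not a combat-command-badge holder).
Among Kowalski and Andersen, by total federal service (lower first) (reversed rule for this group): Kowalski (22 years) before Andersen (29 years).
Saleh and Varga are each not a combat-command-badge holder, so the next rule applies.
Among Saleh and Varga, by total federal service (higher first): Saleh (34 years) before Varga (22 years).
Full order: Adeyemi, Kowalski, Andersen, Sato, Saleh, Varga.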